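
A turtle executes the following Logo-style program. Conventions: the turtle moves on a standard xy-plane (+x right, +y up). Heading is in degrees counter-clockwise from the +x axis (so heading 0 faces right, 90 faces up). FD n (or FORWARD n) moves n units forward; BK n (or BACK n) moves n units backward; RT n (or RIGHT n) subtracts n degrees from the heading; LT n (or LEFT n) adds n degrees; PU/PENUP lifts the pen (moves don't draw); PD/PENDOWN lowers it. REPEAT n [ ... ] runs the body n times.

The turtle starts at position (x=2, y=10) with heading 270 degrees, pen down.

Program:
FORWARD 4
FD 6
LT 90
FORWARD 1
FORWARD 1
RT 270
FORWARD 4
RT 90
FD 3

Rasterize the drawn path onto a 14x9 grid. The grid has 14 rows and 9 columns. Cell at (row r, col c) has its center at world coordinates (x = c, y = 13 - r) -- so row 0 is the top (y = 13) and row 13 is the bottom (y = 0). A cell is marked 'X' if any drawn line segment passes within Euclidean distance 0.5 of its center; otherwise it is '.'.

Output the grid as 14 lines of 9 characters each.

Answer: .........
.........
.........
..X......
..X......
..X......
..X......
..X......
..X......
..X.XXXX.
..X.X....
..X.X....
..X.X....
..XXX....

Derivation:
Segment 0: (2,10) -> (2,6)
Segment 1: (2,6) -> (2,0)
Segment 2: (2,0) -> (3,-0)
Segment 3: (3,-0) -> (4,-0)
Segment 4: (4,-0) -> (4,4)
Segment 5: (4,4) -> (7,4)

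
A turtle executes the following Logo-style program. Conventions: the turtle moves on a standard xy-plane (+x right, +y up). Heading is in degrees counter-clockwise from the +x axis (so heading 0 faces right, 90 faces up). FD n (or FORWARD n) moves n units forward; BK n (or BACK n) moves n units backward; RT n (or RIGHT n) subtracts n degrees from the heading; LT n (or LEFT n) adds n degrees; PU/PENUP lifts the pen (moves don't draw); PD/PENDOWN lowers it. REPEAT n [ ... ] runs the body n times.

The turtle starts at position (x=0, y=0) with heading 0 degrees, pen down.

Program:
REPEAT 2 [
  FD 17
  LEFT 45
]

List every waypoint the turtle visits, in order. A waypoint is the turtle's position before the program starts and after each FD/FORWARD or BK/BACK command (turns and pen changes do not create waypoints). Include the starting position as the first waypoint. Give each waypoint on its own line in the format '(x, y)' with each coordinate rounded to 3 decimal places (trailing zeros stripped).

Executing turtle program step by step:
Start: pos=(0,0), heading=0, pen down
REPEAT 2 [
  -- iteration 1/2 --
  FD 17: (0,0) -> (17,0) [heading=0, draw]
  LT 45: heading 0 -> 45
  -- iteration 2/2 --
  FD 17: (17,0) -> (29.021,12.021) [heading=45, draw]
  LT 45: heading 45 -> 90
]
Final: pos=(29.021,12.021), heading=90, 2 segment(s) drawn
Waypoints (3 total):
(0, 0)
(17, 0)
(29.021, 12.021)

Answer: (0, 0)
(17, 0)
(29.021, 12.021)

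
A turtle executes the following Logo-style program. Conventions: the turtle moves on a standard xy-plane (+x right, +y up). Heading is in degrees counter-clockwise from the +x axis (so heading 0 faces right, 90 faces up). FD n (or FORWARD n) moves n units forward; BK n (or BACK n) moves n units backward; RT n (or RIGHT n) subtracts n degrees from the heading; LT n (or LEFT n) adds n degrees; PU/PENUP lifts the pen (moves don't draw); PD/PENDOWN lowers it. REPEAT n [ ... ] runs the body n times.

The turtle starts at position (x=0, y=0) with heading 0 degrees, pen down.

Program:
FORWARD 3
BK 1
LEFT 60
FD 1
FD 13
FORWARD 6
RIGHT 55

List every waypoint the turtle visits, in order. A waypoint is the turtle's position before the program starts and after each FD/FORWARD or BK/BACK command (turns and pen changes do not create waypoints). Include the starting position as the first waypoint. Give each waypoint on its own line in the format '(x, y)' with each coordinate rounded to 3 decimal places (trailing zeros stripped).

Answer: (0, 0)
(3, 0)
(2, 0)
(2.5, 0.866)
(9, 12.124)
(12, 17.321)

Derivation:
Executing turtle program step by step:
Start: pos=(0,0), heading=0, pen down
FD 3: (0,0) -> (3,0) [heading=0, draw]
BK 1: (3,0) -> (2,0) [heading=0, draw]
LT 60: heading 0 -> 60
FD 1: (2,0) -> (2.5,0.866) [heading=60, draw]
FD 13: (2.5,0.866) -> (9,12.124) [heading=60, draw]
FD 6: (9,12.124) -> (12,17.321) [heading=60, draw]
RT 55: heading 60 -> 5
Final: pos=(12,17.321), heading=5, 5 segment(s) drawn
Waypoints (6 total):
(0, 0)
(3, 0)
(2, 0)
(2.5, 0.866)
(9, 12.124)
(12, 17.321)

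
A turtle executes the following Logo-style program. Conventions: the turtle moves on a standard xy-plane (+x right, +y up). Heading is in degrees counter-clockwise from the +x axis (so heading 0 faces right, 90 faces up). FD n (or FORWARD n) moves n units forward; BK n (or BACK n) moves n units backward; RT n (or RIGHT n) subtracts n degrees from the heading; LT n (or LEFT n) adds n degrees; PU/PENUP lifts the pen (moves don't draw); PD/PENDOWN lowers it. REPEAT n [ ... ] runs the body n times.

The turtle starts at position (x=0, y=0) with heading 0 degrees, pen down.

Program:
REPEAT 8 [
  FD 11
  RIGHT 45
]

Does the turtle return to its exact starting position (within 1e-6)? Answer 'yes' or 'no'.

Answer: yes

Derivation:
Executing turtle program step by step:
Start: pos=(0,0), heading=0, pen down
REPEAT 8 [
  -- iteration 1/8 --
  FD 11: (0,0) -> (11,0) [heading=0, draw]
  RT 45: heading 0 -> 315
  -- iteration 2/8 --
  FD 11: (11,0) -> (18.778,-7.778) [heading=315, draw]
  RT 45: heading 315 -> 270
  -- iteration 3/8 --
  FD 11: (18.778,-7.778) -> (18.778,-18.778) [heading=270, draw]
  RT 45: heading 270 -> 225
  -- iteration 4/8 --
  FD 11: (18.778,-18.778) -> (11,-26.556) [heading=225, draw]
  RT 45: heading 225 -> 180
  -- iteration 5/8 --
  FD 11: (11,-26.556) -> (0,-26.556) [heading=180, draw]
  RT 45: heading 180 -> 135
  -- iteration 6/8 --
  FD 11: (0,-26.556) -> (-7.778,-18.778) [heading=135, draw]
  RT 45: heading 135 -> 90
  -- iteration 7/8 --
  FD 11: (-7.778,-18.778) -> (-7.778,-7.778) [heading=90, draw]
  RT 45: heading 90 -> 45
  -- iteration 8/8 --
  FD 11: (-7.778,-7.778) -> (0,0) [heading=45, draw]
  RT 45: heading 45 -> 0
]
Final: pos=(0,0), heading=0, 8 segment(s) drawn

Start position: (0, 0)
Final position: (0, 0)
Distance = 0; < 1e-6 -> CLOSED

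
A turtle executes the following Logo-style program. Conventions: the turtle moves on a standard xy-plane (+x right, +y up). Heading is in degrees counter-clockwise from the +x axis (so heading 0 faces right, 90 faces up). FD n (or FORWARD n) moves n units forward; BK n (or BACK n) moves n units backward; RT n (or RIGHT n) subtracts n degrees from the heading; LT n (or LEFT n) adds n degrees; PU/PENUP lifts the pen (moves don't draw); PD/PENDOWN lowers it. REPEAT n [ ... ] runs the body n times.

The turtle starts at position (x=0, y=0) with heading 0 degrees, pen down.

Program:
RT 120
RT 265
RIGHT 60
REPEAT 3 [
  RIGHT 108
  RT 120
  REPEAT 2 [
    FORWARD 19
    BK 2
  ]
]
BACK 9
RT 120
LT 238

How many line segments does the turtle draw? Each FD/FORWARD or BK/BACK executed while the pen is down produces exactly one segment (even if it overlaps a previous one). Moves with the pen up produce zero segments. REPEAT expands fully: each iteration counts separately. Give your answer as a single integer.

Executing turtle program step by step:
Start: pos=(0,0), heading=0, pen down
RT 120: heading 0 -> 240
RT 265: heading 240 -> 335
RT 60: heading 335 -> 275
REPEAT 3 [
  -- iteration 1/3 --
  RT 108: heading 275 -> 167
  RT 120: heading 167 -> 47
  REPEAT 2 [
    -- iteration 1/2 --
    FD 19: (0,0) -> (12.958,13.896) [heading=47, draw]
    BK 2: (12.958,13.896) -> (11.594,12.433) [heading=47, draw]
    -- iteration 2/2 --
    FD 19: (11.594,12.433) -> (24.552,26.329) [heading=47, draw]
    BK 2: (24.552,26.329) -> (23.188,24.866) [heading=47, draw]
  ]
  -- iteration 2/3 --
  RT 108: heading 47 -> 299
  RT 120: heading 299 -> 179
  REPEAT 2 [
    -- iteration 1/2 --
    FD 19: (23.188,24.866) -> (4.191,25.198) [heading=179, draw]
    BK 2: (4.191,25.198) -> (6.191,25.163) [heading=179, draw]
    -- iteration 2/2 --
    FD 19: (6.191,25.163) -> (-12.807,25.494) [heading=179, draw]
    BK 2: (-12.807,25.494) -> (-10.807,25.459) [heading=179, draw]
  ]
  -- iteration 3/3 --
  RT 108: heading 179 -> 71
  RT 120: heading 71 -> 311
  REPEAT 2 [
    -- iteration 1/2 --
    FD 19: (-10.807,25.459) -> (1.658,11.12) [heading=311, draw]
    BK 2: (1.658,11.12) -> (0.346,12.629) [heading=311, draw]
    -- iteration 2/2 --
    FD 19: (0.346,12.629) -> (12.811,-1.71) [heading=311, draw]
    BK 2: (12.811,-1.71) -> (11.499,-0.201) [heading=311, draw]
  ]
]
BK 9: (11.499,-0.201) -> (5.595,6.592) [heading=311, draw]
RT 120: heading 311 -> 191
LT 238: heading 191 -> 69
Final: pos=(5.595,6.592), heading=69, 13 segment(s) drawn
Segments drawn: 13

Answer: 13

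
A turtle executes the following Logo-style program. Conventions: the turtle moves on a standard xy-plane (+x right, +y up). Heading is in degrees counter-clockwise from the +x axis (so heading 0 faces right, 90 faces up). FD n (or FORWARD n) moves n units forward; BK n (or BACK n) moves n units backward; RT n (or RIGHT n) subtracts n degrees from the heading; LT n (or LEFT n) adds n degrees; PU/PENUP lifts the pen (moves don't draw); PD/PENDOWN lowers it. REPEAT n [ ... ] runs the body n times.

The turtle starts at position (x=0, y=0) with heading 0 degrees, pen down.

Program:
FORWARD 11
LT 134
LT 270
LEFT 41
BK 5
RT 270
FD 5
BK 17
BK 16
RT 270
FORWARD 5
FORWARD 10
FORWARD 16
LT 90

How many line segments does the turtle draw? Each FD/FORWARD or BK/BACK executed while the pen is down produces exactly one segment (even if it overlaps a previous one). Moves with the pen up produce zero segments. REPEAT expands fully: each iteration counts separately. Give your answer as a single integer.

Answer: 8

Derivation:
Executing turtle program step by step:
Start: pos=(0,0), heading=0, pen down
FD 11: (0,0) -> (11,0) [heading=0, draw]
LT 134: heading 0 -> 134
LT 270: heading 134 -> 44
LT 41: heading 44 -> 85
BK 5: (11,0) -> (10.564,-4.981) [heading=85, draw]
RT 270: heading 85 -> 175
FD 5: (10.564,-4.981) -> (5.583,-4.545) [heading=175, draw]
BK 17: (5.583,-4.545) -> (22.519,-6.027) [heading=175, draw]
BK 16: (22.519,-6.027) -> (38.458,-7.421) [heading=175, draw]
RT 270: heading 175 -> 265
FD 5: (38.458,-7.421) -> (38.022,-12.402) [heading=265, draw]
FD 10: (38.022,-12.402) -> (37.15,-22.364) [heading=265, draw]
FD 16: (37.15,-22.364) -> (35.756,-38.303) [heading=265, draw]
LT 90: heading 265 -> 355
Final: pos=(35.756,-38.303), heading=355, 8 segment(s) drawn
Segments drawn: 8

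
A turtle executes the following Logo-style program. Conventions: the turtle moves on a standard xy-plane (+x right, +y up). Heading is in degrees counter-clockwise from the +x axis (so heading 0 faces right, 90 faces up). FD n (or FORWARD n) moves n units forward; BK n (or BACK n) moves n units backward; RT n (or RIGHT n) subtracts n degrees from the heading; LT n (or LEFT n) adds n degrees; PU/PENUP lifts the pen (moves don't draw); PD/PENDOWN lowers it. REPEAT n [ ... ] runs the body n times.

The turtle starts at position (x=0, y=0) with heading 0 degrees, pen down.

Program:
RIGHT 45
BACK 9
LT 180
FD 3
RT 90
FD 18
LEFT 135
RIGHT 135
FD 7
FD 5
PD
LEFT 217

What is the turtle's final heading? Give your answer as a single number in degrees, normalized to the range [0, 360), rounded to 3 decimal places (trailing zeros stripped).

Executing turtle program step by step:
Start: pos=(0,0), heading=0, pen down
RT 45: heading 0 -> 315
BK 9: (0,0) -> (-6.364,6.364) [heading=315, draw]
LT 180: heading 315 -> 135
FD 3: (-6.364,6.364) -> (-8.485,8.485) [heading=135, draw]
RT 90: heading 135 -> 45
FD 18: (-8.485,8.485) -> (4.243,21.213) [heading=45, draw]
LT 135: heading 45 -> 180
RT 135: heading 180 -> 45
FD 7: (4.243,21.213) -> (9.192,26.163) [heading=45, draw]
FD 5: (9.192,26.163) -> (12.728,29.698) [heading=45, draw]
PD: pen down
LT 217: heading 45 -> 262
Final: pos=(12.728,29.698), heading=262, 5 segment(s) drawn

Answer: 262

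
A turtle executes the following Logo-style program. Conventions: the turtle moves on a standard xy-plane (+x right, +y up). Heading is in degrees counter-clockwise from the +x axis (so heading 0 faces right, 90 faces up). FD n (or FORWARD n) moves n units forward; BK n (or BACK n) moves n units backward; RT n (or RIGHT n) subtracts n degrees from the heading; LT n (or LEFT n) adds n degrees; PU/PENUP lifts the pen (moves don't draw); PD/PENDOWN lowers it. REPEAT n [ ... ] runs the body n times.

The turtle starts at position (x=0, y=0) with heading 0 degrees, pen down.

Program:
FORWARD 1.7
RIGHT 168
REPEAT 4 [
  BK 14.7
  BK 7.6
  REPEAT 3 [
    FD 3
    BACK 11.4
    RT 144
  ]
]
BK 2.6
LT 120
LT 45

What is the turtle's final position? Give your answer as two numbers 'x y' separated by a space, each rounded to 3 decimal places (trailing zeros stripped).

Executing turtle program step by step:
Start: pos=(0,0), heading=0, pen down
FD 1.7: (0,0) -> (1.7,0) [heading=0, draw]
RT 168: heading 0 -> 192
REPEAT 4 [
  -- iteration 1/4 --
  BK 14.7: (1.7,0) -> (16.079,3.056) [heading=192, draw]
  BK 7.6: (16.079,3.056) -> (23.513,4.636) [heading=192, draw]
  REPEAT 3 [
    -- iteration 1/3 --
    FD 3: (23.513,4.636) -> (20.578,4.013) [heading=192, draw]
    BK 11.4: (20.578,4.013) -> (31.729,6.383) [heading=192, draw]
    RT 144: heading 192 -> 48
    -- iteration 2/3 --
    FD 3: (31.729,6.383) -> (33.737,8.612) [heading=48, draw]
    BK 11.4: (33.737,8.612) -> (26.108,0.14) [heading=48, draw]
    RT 144: heading 48 -> 264
    -- iteration 3/3 --
    FD 3: (26.108,0.14) -> (25.795,-2.843) [heading=264, draw]
    BK 11.4: (25.795,-2.843) -> (26.986,8.494) [heading=264, draw]
    RT 144: heading 264 -> 120
  ]
  -- iteration 2/4 --
  BK 14.7: (26.986,8.494) -> (34.336,-4.236) [heading=120, draw]
  BK 7.6: (34.336,-4.236) -> (38.136,-10.818) [heading=120, draw]
  REPEAT 3 [
    -- iteration 1/3 --
    FD 3: (38.136,-10.818) -> (36.636,-8.22) [heading=120, draw]
    BK 11.4: (36.636,-8.22) -> (42.336,-18.093) [heading=120, draw]
    RT 144: heading 120 -> 336
    -- iteration 2/3 --
    FD 3: (42.336,-18.093) -> (45.077,-19.313) [heading=336, draw]
    BK 11.4: (45.077,-19.313) -> (34.663,-14.676) [heading=336, draw]
    RT 144: heading 336 -> 192
    -- iteration 3/3 --
    FD 3: (34.663,-14.676) -> (31.728,-15.3) [heading=192, draw]
    BK 11.4: (31.728,-15.3) -> (42.879,-12.929) [heading=192, draw]
    RT 144: heading 192 -> 48
  ]
  -- iteration 3/4 --
  BK 14.7: (42.879,-12.929) -> (33.043,-23.854) [heading=48, draw]
  BK 7.6: (33.043,-23.854) -> (27.958,-29.502) [heading=48, draw]
  REPEAT 3 [
    -- iteration 1/3 --
    FD 3: (27.958,-29.502) -> (29.965,-27.272) [heading=48, draw]
    BK 11.4: (29.965,-27.272) -> (22.337,-35.744) [heading=48, draw]
    RT 144: heading 48 -> 264
    -- iteration 2/3 --
    FD 3: (22.337,-35.744) -> (22.023,-38.728) [heading=264, draw]
    BK 11.4: (22.023,-38.728) -> (23.215,-27.39) [heading=264, draw]
    RT 144: heading 264 -> 120
    -- iteration 3/3 --
    FD 3: (23.215,-27.39) -> (21.715,-24.792) [heading=120, draw]
    BK 11.4: (21.715,-24.792) -> (27.415,-34.665) [heading=120, draw]
    RT 144: heading 120 -> 336
  ]
  -- iteration 4/4 --
  BK 14.7: (27.415,-34.665) -> (13.986,-28.686) [heading=336, draw]
  BK 7.6: (13.986,-28.686) -> (7.043,-25.594) [heading=336, draw]
  REPEAT 3 [
    -- iteration 1/3 --
    FD 3: (7.043,-25.594) -> (9.783,-26.815) [heading=336, draw]
    BK 11.4: (9.783,-26.815) -> (-0.631,-22.178) [heading=336, draw]
    RT 144: heading 336 -> 192
    -- iteration 2/3 --
    FD 3: (-0.631,-22.178) -> (-3.565,-22.802) [heading=192, draw]
    BK 11.4: (-3.565,-22.802) -> (7.585,-20.431) [heading=192, draw]
    RT 144: heading 192 -> 48
    -- iteration 3/3 --
    FD 3: (7.585,-20.431) -> (9.593,-18.202) [heading=48, draw]
    BK 11.4: (9.593,-18.202) -> (1.965,-26.674) [heading=48, draw]
    RT 144: heading 48 -> 264
  ]
]
BK 2.6: (1.965,-26.674) -> (2.237,-24.088) [heading=264, draw]
LT 120: heading 264 -> 24
LT 45: heading 24 -> 69
Final: pos=(2.237,-24.088), heading=69, 34 segment(s) drawn

Answer: 2.237 -24.088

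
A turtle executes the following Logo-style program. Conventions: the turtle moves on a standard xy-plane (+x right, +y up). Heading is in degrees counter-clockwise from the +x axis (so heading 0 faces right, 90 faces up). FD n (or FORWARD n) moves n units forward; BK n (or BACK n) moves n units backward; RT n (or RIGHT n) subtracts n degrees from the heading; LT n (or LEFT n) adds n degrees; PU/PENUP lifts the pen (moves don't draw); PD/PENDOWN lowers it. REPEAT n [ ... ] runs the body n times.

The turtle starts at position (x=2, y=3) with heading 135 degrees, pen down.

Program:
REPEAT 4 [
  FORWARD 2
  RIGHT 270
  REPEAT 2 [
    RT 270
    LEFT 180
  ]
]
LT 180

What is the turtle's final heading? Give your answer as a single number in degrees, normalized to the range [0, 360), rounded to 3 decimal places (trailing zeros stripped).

Answer: 315

Derivation:
Executing turtle program step by step:
Start: pos=(2,3), heading=135, pen down
REPEAT 4 [
  -- iteration 1/4 --
  FD 2: (2,3) -> (0.586,4.414) [heading=135, draw]
  RT 270: heading 135 -> 225
  REPEAT 2 [
    -- iteration 1/2 --
    RT 270: heading 225 -> 315
    LT 180: heading 315 -> 135
    -- iteration 2/2 --
    RT 270: heading 135 -> 225
    LT 180: heading 225 -> 45
  ]
  -- iteration 2/4 --
  FD 2: (0.586,4.414) -> (2,5.828) [heading=45, draw]
  RT 270: heading 45 -> 135
  REPEAT 2 [
    -- iteration 1/2 --
    RT 270: heading 135 -> 225
    LT 180: heading 225 -> 45
    -- iteration 2/2 --
    RT 270: heading 45 -> 135
    LT 180: heading 135 -> 315
  ]
  -- iteration 3/4 --
  FD 2: (2,5.828) -> (3.414,4.414) [heading=315, draw]
  RT 270: heading 315 -> 45
  REPEAT 2 [
    -- iteration 1/2 --
    RT 270: heading 45 -> 135
    LT 180: heading 135 -> 315
    -- iteration 2/2 --
    RT 270: heading 315 -> 45
    LT 180: heading 45 -> 225
  ]
  -- iteration 4/4 --
  FD 2: (3.414,4.414) -> (2,3) [heading=225, draw]
  RT 270: heading 225 -> 315
  REPEAT 2 [
    -- iteration 1/2 --
    RT 270: heading 315 -> 45
    LT 180: heading 45 -> 225
    -- iteration 2/2 --
    RT 270: heading 225 -> 315
    LT 180: heading 315 -> 135
  ]
]
LT 180: heading 135 -> 315
Final: pos=(2,3), heading=315, 4 segment(s) drawn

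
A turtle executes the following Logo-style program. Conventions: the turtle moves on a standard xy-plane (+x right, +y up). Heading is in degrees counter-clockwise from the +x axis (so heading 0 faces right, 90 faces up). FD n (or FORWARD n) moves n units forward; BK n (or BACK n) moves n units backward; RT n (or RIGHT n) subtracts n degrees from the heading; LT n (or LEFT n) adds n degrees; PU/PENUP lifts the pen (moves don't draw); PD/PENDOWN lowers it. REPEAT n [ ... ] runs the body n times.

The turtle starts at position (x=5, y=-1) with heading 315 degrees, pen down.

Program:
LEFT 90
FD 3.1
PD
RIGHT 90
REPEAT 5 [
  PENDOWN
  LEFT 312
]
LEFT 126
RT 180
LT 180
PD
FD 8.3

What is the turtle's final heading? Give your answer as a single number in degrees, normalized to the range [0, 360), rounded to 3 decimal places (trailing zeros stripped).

Executing turtle program step by step:
Start: pos=(5,-1), heading=315, pen down
LT 90: heading 315 -> 45
FD 3.1: (5,-1) -> (7.192,1.192) [heading=45, draw]
PD: pen down
RT 90: heading 45 -> 315
REPEAT 5 [
  -- iteration 1/5 --
  PD: pen down
  LT 312: heading 315 -> 267
  -- iteration 2/5 --
  PD: pen down
  LT 312: heading 267 -> 219
  -- iteration 3/5 --
  PD: pen down
  LT 312: heading 219 -> 171
  -- iteration 4/5 --
  PD: pen down
  LT 312: heading 171 -> 123
  -- iteration 5/5 --
  PD: pen down
  LT 312: heading 123 -> 75
]
LT 126: heading 75 -> 201
RT 180: heading 201 -> 21
LT 180: heading 21 -> 201
PD: pen down
FD 8.3: (7.192,1.192) -> (-0.557,-1.782) [heading=201, draw]
Final: pos=(-0.557,-1.782), heading=201, 2 segment(s) drawn

Answer: 201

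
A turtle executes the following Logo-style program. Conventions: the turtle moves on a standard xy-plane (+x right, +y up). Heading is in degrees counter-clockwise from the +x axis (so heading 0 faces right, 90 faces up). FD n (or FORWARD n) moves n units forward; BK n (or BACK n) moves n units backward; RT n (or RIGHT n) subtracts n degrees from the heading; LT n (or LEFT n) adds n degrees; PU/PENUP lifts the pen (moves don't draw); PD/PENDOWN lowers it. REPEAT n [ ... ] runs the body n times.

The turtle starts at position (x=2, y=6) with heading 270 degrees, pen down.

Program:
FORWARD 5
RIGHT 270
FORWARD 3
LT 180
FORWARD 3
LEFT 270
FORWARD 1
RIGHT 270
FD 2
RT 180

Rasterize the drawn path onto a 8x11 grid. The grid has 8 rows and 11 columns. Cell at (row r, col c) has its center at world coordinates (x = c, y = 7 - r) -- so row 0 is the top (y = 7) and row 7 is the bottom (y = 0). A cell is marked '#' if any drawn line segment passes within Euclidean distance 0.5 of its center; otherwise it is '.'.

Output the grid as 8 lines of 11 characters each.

Answer: ...........
..#........
..#........
..#........
..#........
###........
..####.....
...........

Derivation:
Segment 0: (2,6) -> (2,1)
Segment 1: (2,1) -> (5,1)
Segment 2: (5,1) -> (2,1)
Segment 3: (2,1) -> (2,2)
Segment 4: (2,2) -> (-0,2)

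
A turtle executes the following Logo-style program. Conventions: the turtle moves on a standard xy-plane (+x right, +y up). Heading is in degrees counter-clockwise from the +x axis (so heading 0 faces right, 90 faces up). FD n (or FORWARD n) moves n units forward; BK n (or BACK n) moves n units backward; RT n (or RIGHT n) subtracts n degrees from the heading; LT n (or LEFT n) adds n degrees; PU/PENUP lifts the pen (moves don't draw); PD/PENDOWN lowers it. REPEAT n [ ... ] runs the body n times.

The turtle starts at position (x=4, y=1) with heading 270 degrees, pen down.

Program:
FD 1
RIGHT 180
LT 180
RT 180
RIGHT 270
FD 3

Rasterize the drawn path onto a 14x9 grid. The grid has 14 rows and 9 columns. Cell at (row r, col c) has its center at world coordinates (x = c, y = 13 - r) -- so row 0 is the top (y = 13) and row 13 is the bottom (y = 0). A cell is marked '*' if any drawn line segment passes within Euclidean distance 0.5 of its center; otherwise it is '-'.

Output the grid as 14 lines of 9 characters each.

Answer: ---------
---------
---------
---------
---------
---------
---------
---------
---------
---------
---------
---------
----*----
-****----

Derivation:
Segment 0: (4,1) -> (4,0)
Segment 1: (4,0) -> (1,-0)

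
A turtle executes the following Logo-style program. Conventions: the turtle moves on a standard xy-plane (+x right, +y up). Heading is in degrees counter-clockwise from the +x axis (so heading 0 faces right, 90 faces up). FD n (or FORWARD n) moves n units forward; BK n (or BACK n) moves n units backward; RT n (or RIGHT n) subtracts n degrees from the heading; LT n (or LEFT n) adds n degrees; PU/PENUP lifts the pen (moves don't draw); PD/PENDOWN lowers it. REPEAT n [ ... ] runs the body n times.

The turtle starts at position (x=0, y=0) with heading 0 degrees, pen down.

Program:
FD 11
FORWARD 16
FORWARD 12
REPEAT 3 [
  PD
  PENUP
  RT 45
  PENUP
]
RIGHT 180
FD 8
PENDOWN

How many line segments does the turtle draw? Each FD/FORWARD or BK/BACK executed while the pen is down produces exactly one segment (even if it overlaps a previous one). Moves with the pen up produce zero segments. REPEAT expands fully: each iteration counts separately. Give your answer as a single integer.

Answer: 3

Derivation:
Executing turtle program step by step:
Start: pos=(0,0), heading=0, pen down
FD 11: (0,0) -> (11,0) [heading=0, draw]
FD 16: (11,0) -> (27,0) [heading=0, draw]
FD 12: (27,0) -> (39,0) [heading=0, draw]
REPEAT 3 [
  -- iteration 1/3 --
  PD: pen down
  PU: pen up
  RT 45: heading 0 -> 315
  PU: pen up
  -- iteration 2/3 --
  PD: pen down
  PU: pen up
  RT 45: heading 315 -> 270
  PU: pen up
  -- iteration 3/3 --
  PD: pen down
  PU: pen up
  RT 45: heading 270 -> 225
  PU: pen up
]
RT 180: heading 225 -> 45
FD 8: (39,0) -> (44.657,5.657) [heading=45, move]
PD: pen down
Final: pos=(44.657,5.657), heading=45, 3 segment(s) drawn
Segments drawn: 3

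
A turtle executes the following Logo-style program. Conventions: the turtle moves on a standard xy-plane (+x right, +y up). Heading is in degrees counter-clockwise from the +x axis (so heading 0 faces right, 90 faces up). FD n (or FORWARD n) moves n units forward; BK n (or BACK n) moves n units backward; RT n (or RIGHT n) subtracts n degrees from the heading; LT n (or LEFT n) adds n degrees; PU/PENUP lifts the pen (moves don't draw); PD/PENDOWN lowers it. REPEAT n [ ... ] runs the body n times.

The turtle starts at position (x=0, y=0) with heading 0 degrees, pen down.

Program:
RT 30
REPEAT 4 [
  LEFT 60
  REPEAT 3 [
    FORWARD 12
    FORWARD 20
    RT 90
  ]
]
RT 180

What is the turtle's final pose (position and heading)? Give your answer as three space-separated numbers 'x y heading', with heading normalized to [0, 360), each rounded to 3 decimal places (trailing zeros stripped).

Executing turtle program step by step:
Start: pos=(0,0), heading=0, pen down
RT 30: heading 0 -> 330
REPEAT 4 [
  -- iteration 1/4 --
  LT 60: heading 330 -> 30
  REPEAT 3 [
    -- iteration 1/3 --
    FD 12: (0,0) -> (10.392,6) [heading=30, draw]
    FD 20: (10.392,6) -> (27.713,16) [heading=30, draw]
    RT 90: heading 30 -> 300
    -- iteration 2/3 --
    FD 12: (27.713,16) -> (33.713,5.608) [heading=300, draw]
    FD 20: (33.713,5.608) -> (43.713,-11.713) [heading=300, draw]
    RT 90: heading 300 -> 210
    -- iteration 3/3 --
    FD 12: (43.713,-11.713) -> (33.321,-17.713) [heading=210, draw]
    FD 20: (33.321,-17.713) -> (16,-27.713) [heading=210, draw]
    RT 90: heading 210 -> 120
  ]
  -- iteration 2/4 --
  LT 60: heading 120 -> 180
  REPEAT 3 [
    -- iteration 1/3 --
    FD 12: (16,-27.713) -> (4,-27.713) [heading=180, draw]
    FD 20: (4,-27.713) -> (-16,-27.713) [heading=180, draw]
    RT 90: heading 180 -> 90
    -- iteration 2/3 --
    FD 12: (-16,-27.713) -> (-16,-15.713) [heading=90, draw]
    FD 20: (-16,-15.713) -> (-16,4.287) [heading=90, draw]
    RT 90: heading 90 -> 0
    -- iteration 3/3 --
    FD 12: (-16,4.287) -> (-4,4.287) [heading=0, draw]
    FD 20: (-4,4.287) -> (16,4.287) [heading=0, draw]
    RT 90: heading 0 -> 270
  ]
  -- iteration 3/4 --
  LT 60: heading 270 -> 330
  REPEAT 3 [
    -- iteration 1/3 --
    FD 12: (16,4.287) -> (26.392,-1.713) [heading=330, draw]
    FD 20: (26.392,-1.713) -> (43.713,-11.713) [heading=330, draw]
    RT 90: heading 330 -> 240
    -- iteration 2/3 --
    FD 12: (43.713,-11.713) -> (37.713,-22.105) [heading=240, draw]
    FD 20: (37.713,-22.105) -> (27.713,-39.426) [heading=240, draw]
    RT 90: heading 240 -> 150
    -- iteration 3/3 --
    FD 12: (27.713,-39.426) -> (17.321,-33.426) [heading=150, draw]
    FD 20: (17.321,-33.426) -> (0,-23.426) [heading=150, draw]
    RT 90: heading 150 -> 60
  ]
  -- iteration 4/4 --
  LT 60: heading 60 -> 120
  REPEAT 3 [
    -- iteration 1/3 --
    FD 12: (0,-23.426) -> (-6,-13.033) [heading=120, draw]
    FD 20: (-6,-13.033) -> (-16,4.287) [heading=120, draw]
    RT 90: heading 120 -> 30
    -- iteration 2/3 --
    FD 12: (-16,4.287) -> (-5.608,10.287) [heading=30, draw]
    FD 20: (-5.608,10.287) -> (11.713,20.287) [heading=30, draw]
    RT 90: heading 30 -> 300
    -- iteration 3/3 --
    FD 12: (11.713,20.287) -> (17.713,9.895) [heading=300, draw]
    FD 20: (17.713,9.895) -> (27.713,-7.426) [heading=300, draw]
    RT 90: heading 300 -> 210
  ]
]
RT 180: heading 210 -> 30
Final: pos=(27.713,-7.426), heading=30, 24 segment(s) drawn

Answer: 27.713 -7.426 30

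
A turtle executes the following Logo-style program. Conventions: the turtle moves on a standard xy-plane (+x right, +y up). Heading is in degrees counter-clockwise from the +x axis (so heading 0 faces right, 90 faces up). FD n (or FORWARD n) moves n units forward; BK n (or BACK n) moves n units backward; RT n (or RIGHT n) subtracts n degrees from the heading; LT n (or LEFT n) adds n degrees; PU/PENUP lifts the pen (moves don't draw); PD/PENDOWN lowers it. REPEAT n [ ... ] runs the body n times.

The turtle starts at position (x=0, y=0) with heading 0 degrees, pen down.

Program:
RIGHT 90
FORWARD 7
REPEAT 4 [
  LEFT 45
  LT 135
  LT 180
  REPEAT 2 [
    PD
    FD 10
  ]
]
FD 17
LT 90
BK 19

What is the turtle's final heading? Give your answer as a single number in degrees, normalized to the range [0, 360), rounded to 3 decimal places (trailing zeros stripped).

Answer: 0

Derivation:
Executing turtle program step by step:
Start: pos=(0,0), heading=0, pen down
RT 90: heading 0 -> 270
FD 7: (0,0) -> (0,-7) [heading=270, draw]
REPEAT 4 [
  -- iteration 1/4 --
  LT 45: heading 270 -> 315
  LT 135: heading 315 -> 90
  LT 180: heading 90 -> 270
  REPEAT 2 [
    -- iteration 1/2 --
    PD: pen down
    FD 10: (0,-7) -> (0,-17) [heading=270, draw]
    -- iteration 2/2 --
    PD: pen down
    FD 10: (0,-17) -> (0,-27) [heading=270, draw]
  ]
  -- iteration 2/4 --
  LT 45: heading 270 -> 315
  LT 135: heading 315 -> 90
  LT 180: heading 90 -> 270
  REPEAT 2 [
    -- iteration 1/2 --
    PD: pen down
    FD 10: (0,-27) -> (0,-37) [heading=270, draw]
    -- iteration 2/2 --
    PD: pen down
    FD 10: (0,-37) -> (0,-47) [heading=270, draw]
  ]
  -- iteration 3/4 --
  LT 45: heading 270 -> 315
  LT 135: heading 315 -> 90
  LT 180: heading 90 -> 270
  REPEAT 2 [
    -- iteration 1/2 --
    PD: pen down
    FD 10: (0,-47) -> (0,-57) [heading=270, draw]
    -- iteration 2/2 --
    PD: pen down
    FD 10: (0,-57) -> (0,-67) [heading=270, draw]
  ]
  -- iteration 4/4 --
  LT 45: heading 270 -> 315
  LT 135: heading 315 -> 90
  LT 180: heading 90 -> 270
  REPEAT 2 [
    -- iteration 1/2 --
    PD: pen down
    FD 10: (0,-67) -> (0,-77) [heading=270, draw]
    -- iteration 2/2 --
    PD: pen down
    FD 10: (0,-77) -> (0,-87) [heading=270, draw]
  ]
]
FD 17: (0,-87) -> (0,-104) [heading=270, draw]
LT 90: heading 270 -> 0
BK 19: (0,-104) -> (-19,-104) [heading=0, draw]
Final: pos=(-19,-104), heading=0, 11 segment(s) drawn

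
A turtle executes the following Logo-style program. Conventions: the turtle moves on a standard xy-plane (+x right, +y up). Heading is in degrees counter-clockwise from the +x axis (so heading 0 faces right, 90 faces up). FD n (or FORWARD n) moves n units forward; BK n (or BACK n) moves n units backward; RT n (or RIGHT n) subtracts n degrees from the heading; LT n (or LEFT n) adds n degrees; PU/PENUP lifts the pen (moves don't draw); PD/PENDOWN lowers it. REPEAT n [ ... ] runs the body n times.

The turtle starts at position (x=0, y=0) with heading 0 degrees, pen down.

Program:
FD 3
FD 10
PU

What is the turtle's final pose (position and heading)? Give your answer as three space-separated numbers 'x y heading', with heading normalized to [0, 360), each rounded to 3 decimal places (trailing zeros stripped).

Executing turtle program step by step:
Start: pos=(0,0), heading=0, pen down
FD 3: (0,0) -> (3,0) [heading=0, draw]
FD 10: (3,0) -> (13,0) [heading=0, draw]
PU: pen up
Final: pos=(13,0), heading=0, 2 segment(s) drawn

Answer: 13 0 0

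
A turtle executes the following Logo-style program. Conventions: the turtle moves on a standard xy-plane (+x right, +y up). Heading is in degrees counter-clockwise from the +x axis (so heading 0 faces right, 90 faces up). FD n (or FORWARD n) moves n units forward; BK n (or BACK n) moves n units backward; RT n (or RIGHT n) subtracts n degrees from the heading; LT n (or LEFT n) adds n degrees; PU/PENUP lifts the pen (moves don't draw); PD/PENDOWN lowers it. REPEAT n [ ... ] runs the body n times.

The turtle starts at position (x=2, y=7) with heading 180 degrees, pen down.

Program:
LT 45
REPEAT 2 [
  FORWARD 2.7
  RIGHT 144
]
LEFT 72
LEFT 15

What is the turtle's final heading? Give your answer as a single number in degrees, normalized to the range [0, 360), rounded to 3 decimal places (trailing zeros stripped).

Executing turtle program step by step:
Start: pos=(2,7), heading=180, pen down
LT 45: heading 180 -> 225
REPEAT 2 [
  -- iteration 1/2 --
  FD 2.7: (2,7) -> (0.091,5.091) [heading=225, draw]
  RT 144: heading 225 -> 81
  -- iteration 2/2 --
  FD 2.7: (0.091,5.091) -> (0.513,7.758) [heading=81, draw]
  RT 144: heading 81 -> 297
]
LT 72: heading 297 -> 9
LT 15: heading 9 -> 24
Final: pos=(0.513,7.758), heading=24, 2 segment(s) drawn

Answer: 24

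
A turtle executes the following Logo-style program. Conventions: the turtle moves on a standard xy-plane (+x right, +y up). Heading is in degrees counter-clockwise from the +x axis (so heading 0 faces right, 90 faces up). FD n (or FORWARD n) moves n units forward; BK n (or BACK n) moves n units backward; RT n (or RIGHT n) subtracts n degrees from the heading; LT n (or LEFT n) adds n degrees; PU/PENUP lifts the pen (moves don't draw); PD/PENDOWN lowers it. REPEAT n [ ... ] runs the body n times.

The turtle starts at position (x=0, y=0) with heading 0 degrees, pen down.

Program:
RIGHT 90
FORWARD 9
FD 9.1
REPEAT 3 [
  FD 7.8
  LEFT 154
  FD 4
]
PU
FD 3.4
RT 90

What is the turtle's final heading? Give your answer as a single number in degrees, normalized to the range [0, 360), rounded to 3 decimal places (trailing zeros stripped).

Answer: 282

Derivation:
Executing turtle program step by step:
Start: pos=(0,0), heading=0, pen down
RT 90: heading 0 -> 270
FD 9: (0,0) -> (0,-9) [heading=270, draw]
FD 9.1: (0,-9) -> (0,-18.1) [heading=270, draw]
REPEAT 3 [
  -- iteration 1/3 --
  FD 7.8: (0,-18.1) -> (0,-25.9) [heading=270, draw]
  LT 154: heading 270 -> 64
  FD 4: (0,-25.9) -> (1.753,-22.305) [heading=64, draw]
  -- iteration 2/3 --
  FD 7.8: (1.753,-22.305) -> (5.173,-15.294) [heading=64, draw]
  LT 154: heading 64 -> 218
  FD 4: (5.173,-15.294) -> (2.021,-17.757) [heading=218, draw]
  -- iteration 3/3 --
  FD 7.8: (2.021,-17.757) -> (-4.126,-22.559) [heading=218, draw]
  LT 154: heading 218 -> 12
  FD 4: (-4.126,-22.559) -> (-0.213,-21.727) [heading=12, draw]
]
PU: pen up
FD 3.4: (-0.213,-21.727) -> (3.113,-21.02) [heading=12, move]
RT 90: heading 12 -> 282
Final: pos=(3.113,-21.02), heading=282, 8 segment(s) drawn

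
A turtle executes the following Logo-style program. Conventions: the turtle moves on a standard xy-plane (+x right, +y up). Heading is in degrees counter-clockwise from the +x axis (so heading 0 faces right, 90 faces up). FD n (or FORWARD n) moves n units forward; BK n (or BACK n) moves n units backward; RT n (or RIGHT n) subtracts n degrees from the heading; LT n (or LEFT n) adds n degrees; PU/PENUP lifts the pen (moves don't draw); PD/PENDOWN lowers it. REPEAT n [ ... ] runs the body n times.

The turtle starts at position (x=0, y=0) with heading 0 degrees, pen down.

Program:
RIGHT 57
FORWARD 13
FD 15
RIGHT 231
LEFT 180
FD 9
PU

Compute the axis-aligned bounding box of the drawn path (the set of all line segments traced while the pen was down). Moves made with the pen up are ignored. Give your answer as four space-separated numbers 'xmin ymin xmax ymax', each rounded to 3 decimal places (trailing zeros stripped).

Answer: 0 -32.042 15.25 0

Derivation:
Executing turtle program step by step:
Start: pos=(0,0), heading=0, pen down
RT 57: heading 0 -> 303
FD 13: (0,0) -> (7.08,-10.903) [heading=303, draw]
FD 15: (7.08,-10.903) -> (15.25,-23.483) [heading=303, draw]
RT 231: heading 303 -> 72
LT 180: heading 72 -> 252
FD 9: (15.25,-23.483) -> (12.469,-32.042) [heading=252, draw]
PU: pen up
Final: pos=(12.469,-32.042), heading=252, 3 segment(s) drawn

Segment endpoints: x in {0, 7.08, 12.469, 15.25}, y in {-32.042, -23.483, -10.903, 0}
xmin=0, ymin=-32.042, xmax=15.25, ymax=0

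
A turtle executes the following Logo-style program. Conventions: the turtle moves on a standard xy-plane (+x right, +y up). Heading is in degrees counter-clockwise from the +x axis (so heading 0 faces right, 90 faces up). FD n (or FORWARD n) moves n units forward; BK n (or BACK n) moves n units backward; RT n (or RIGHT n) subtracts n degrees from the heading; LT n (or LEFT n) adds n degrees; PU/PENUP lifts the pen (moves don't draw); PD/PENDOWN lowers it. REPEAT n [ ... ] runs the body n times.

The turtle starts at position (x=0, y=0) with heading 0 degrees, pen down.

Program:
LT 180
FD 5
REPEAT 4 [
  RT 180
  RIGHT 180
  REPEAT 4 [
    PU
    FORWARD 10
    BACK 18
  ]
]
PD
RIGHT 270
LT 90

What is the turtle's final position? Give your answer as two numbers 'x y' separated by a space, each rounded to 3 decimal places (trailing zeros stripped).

Answer: 123 0

Derivation:
Executing turtle program step by step:
Start: pos=(0,0), heading=0, pen down
LT 180: heading 0 -> 180
FD 5: (0,0) -> (-5,0) [heading=180, draw]
REPEAT 4 [
  -- iteration 1/4 --
  RT 180: heading 180 -> 0
  RT 180: heading 0 -> 180
  REPEAT 4 [
    -- iteration 1/4 --
    PU: pen up
    FD 10: (-5,0) -> (-15,0) [heading=180, move]
    BK 18: (-15,0) -> (3,0) [heading=180, move]
    -- iteration 2/4 --
    PU: pen up
    FD 10: (3,0) -> (-7,0) [heading=180, move]
    BK 18: (-7,0) -> (11,0) [heading=180, move]
    -- iteration 3/4 --
    PU: pen up
    FD 10: (11,0) -> (1,0) [heading=180, move]
    BK 18: (1,0) -> (19,0) [heading=180, move]
    -- iteration 4/4 --
    PU: pen up
    FD 10: (19,0) -> (9,0) [heading=180, move]
    BK 18: (9,0) -> (27,0) [heading=180, move]
  ]
  -- iteration 2/4 --
  RT 180: heading 180 -> 0
  RT 180: heading 0 -> 180
  REPEAT 4 [
    -- iteration 1/4 --
    PU: pen up
    FD 10: (27,0) -> (17,0) [heading=180, move]
    BK 18: (17,0) -> (35,0) [heading=180, move]
    -- iteration 2/4 --
    PU: pen up
    FD 10: (35,0) -> (25,0) [heading=180, move]
    BK 18: (25,0) -> (43,0) [heading=180, move]
    -- iteration 3/4 --
    PU: pen up
    FD 10: (43,0) -> (33,0) [heading=180, move]
    BK 18: (33,0) -> (51,0) [heading=180, move]
    -- iteration 4/4 --
    PU: pen up
    FD 10: (51,0) -> (41,0) [heading=180, move]
    BK 18: (41,0) -> (59,0) [heading=180, move]
  ]
  -- iteration 3/4 --
  RT 180: heading 180 -> 0
  RT 180: heading 0 -> 180
  REPEAT 4 [
    -- iteration 1/4 --
    PU: pen up
    FD 10: (59,0) -> (49,0) [heading=180, move]
    BK 18: (49,0) -> (67,0) [heading=180, move]
    -- iteration 2/4 --
    PU: pen up
    FD 10: (67,0) -> (57,0) [heading=180, move]
    BK 18: (57,0) -> (75,0) [heading=180, move]
    -- iteration 3/4 --
    PU: pen up
    FD 10: (75,0) -> (65,0) [heading=180, move]
    BK 18: (65,0) -> (83,0) [heading=180, move]
    -- iteration 4/4 --
    PU: pen up
    FD 10: (83,0) -> (73,0) [heading=180, move]
    BK 18: (73,0) -> (91,0) [heading=180, move]
  ]
  -- iteration 4/4 --
  RT 180: heading 180 -> 0
  RT 180: heading 0 -> 180
  REPEAT 4 [
    -- iteration 1/4 --
    PU: pen up
    FD 10: (91,0) -> (81,0) [heading=180, move]
    BK 18: (81,0) -> (99,0) [heading=180, move]
    -- iteration 2/4 --
    PU: pen up
    FD 10: (99,0) -> (89,0) [heading=180, move]
    BK 18: (89,0) -> (107,0) [heading=180, move]
    -- iteration 3/4 --
    PU: pen up
    FD 10: (107,0) -> (97,0) [heading=180, move]
    BK 18: (97,0) -> (115,0) [heading=180, move]
    -- iteration 4/4 --
    PU: pen up
    FD 10: (115,0) -> (105,0) [heading=180, move]
    BK 18: (105,0) -> (123,0) [heading=180, move]
  ]
]
PD: pen down
RT 270: heading 180 -> 270
LT 90: heading 270 -> 0
Final: pos=(123,0), heading=0, 1 segment(s) drawn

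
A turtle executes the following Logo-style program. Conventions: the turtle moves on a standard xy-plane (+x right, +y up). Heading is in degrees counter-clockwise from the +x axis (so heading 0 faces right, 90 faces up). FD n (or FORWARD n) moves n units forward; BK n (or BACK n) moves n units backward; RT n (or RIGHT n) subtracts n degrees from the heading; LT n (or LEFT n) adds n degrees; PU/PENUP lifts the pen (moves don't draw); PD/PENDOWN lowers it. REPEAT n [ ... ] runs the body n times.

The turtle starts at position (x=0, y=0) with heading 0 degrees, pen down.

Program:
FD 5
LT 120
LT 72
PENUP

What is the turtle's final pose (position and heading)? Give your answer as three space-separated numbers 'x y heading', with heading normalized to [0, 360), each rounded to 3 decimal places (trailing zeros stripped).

Executing turtle program step by step:
Start: pos=(0,0), heading=0, pen down
FD 5: (0,0) -> (5,0) [heading=0, draw]
LT 120: heading 0 -> 120
LT 72: heading 120 -> 192
PU: pen up
Final: pos=(5,0), heading=192, 1 segment(s) drawn

Answer: 5 0 192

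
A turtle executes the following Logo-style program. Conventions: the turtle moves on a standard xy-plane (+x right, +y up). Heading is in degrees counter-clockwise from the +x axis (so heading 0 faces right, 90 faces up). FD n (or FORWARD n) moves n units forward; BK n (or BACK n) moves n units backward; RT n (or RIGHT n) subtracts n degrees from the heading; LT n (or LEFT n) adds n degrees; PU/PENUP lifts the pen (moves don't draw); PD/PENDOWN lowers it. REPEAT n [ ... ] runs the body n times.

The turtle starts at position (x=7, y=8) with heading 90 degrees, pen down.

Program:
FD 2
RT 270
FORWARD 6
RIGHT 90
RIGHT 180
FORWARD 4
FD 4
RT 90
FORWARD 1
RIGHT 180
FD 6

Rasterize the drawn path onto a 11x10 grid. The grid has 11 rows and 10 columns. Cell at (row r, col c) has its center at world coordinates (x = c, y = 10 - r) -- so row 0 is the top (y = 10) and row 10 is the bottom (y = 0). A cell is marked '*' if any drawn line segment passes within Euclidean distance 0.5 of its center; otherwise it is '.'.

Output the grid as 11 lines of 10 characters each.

Answer: .*******..
.*.....*..
.*.....*..
.*........
.*........
.*........
.*........
.*........
*******...
..........
..........

Derivation:
Segment 0: (7,8) -> (7,10)
Segment 1: (7,10) -> (1,10)
Segment 2: (1,10) -> (1,6)
Segment 3: (1,6) -> (1,2)
Segment 4: (1,2) -> (0,2)
Segment 5: (0,2) -> (6,2)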